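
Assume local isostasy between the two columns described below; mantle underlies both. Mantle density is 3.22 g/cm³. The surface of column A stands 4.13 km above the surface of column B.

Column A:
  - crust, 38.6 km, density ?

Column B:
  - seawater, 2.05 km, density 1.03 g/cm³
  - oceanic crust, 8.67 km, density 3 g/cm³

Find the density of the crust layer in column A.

Take the compensation level at the base of the deeper column (depth z_c below the surface of column A) and equate Σ ρ_i t_i down to z_c; mantle fills any gap and the z_c terms cancel.
Column A: 38.6×ρ + (z_c − 38.6)×3.22
Column B: 4.13×0 + 2.05×1.03 + 8.67×3 + (z_c − 4.13 − 10.72)×3.22
The z_c×3.22 term appears on both sides and cancels. Collect the known terms of each column as K = Σ(ρt)_known − 3.22 × (depth of known layers): K_A = 0 − 3.22×38.6 = −124.292; K_B = 28.1215 − 3.22×(4.13 + 10.72) = −19.6955.
Balance: K_A + 38.6×ρ = K_B, so ρ = (K_B − K_A)/38.6 = 104.596/38.6 = 2.71 g/cm³.

2.71 g/cm³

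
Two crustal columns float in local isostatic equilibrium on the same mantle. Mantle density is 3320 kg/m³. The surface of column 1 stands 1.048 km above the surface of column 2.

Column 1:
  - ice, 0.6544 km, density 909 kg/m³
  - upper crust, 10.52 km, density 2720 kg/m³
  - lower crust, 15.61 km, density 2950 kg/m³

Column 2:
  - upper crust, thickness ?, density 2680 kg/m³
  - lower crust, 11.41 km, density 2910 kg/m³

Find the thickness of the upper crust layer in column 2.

Take the compensation level at the base of the deeper column (depth z_c below the surface of column 1) and equate Σ ρ_i t_i down to z_c; mantle fills any gap and the z_c terms cancel.
Column 1: 0.6544×909 + 10.52×2720 + 15.61×2950 + (z_c − 26.7844)×3320
Column 2: 1.048×0 + x×2680 + 11.41×2910 + (z_c − 1.048 − 11.41 − x)×3320
The z_c×3320 term appears on both sides and cancels. Collect the known terms of each column as K = Σ(ρt)_known − 3320 × (depth of known layers): K_1 = 75258.7496 − 3320×26.7844 = −13665.4584; K_2 = 33203.1 − 3320×(1.048 + 11.41) = −8157.46.
Balance: K_1 = K_2 − x×(3320 − 2680), so x = (K_2 − K_1)/(3320 − 2680) = 5508/640 = 8.61 km.

8.61 km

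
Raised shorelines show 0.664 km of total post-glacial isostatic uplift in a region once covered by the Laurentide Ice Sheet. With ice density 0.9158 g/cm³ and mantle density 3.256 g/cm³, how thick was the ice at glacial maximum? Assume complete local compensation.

u = t ρ_ice/ρ_m → t = u ρ_m/ρ_ice = 0.664 km × 3.256/0.9158 = 2.36 km.

2.36 km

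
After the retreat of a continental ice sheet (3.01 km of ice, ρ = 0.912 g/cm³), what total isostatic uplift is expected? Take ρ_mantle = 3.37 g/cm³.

0.815 km

Removing the load lets mantle flow back in; uplift u satisfies ρ_ice t = ρ_m u.
u = t ρ_ice/ρ_m = 3.01 km × 0.912/3.37 = 0.815 km.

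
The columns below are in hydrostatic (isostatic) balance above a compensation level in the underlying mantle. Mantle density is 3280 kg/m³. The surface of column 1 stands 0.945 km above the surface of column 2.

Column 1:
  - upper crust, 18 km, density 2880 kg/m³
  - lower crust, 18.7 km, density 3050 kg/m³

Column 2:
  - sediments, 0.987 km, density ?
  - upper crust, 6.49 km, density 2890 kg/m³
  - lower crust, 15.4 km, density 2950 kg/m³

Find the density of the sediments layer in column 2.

Take the compensation level at the base of the deeper column (depth z_c below the surface of column 1) and equate Σ ρ_i t_i down to z_c; mantle fills any gap and the z_c terms cancel.
Column 1: 18×2880 + 18.7×3050 + (z_c − 36.7)×3280
Column 2: 0.945×0 + 0.987×ρ + 6.49×2890 + 15.4×2950 + (z_c − 0.945 − 22.877)×3280
The z_c×3280 term appears on both sides and cancels. Collect the known terms of each column as K = Σ(ρt)_known − 3280 × (depth of known layers): K_1 = 108875 − 3280×36.7 = −11501; K_2 = 64186.1 − 3280×(0.945 + 22.877) = −13950.06.
Balance: K_1 = K_2 + 0.987×ρ, so ρ = (K_1 − K_2)/0.987 = 2449.06/0.987 = 2480 kg/m³.

2480 kg/m³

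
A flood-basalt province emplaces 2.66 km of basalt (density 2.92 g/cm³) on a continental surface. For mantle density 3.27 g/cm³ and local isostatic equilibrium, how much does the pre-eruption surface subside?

2.38 km

Subaerial loading: s = t ρ_load / ρ_m.
s = 2.66 km × 2.92/3.27 = 2.38 km.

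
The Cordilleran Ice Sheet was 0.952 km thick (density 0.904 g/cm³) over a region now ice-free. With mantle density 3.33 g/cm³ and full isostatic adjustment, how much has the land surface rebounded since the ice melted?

Removing the load lets mantle flow back in; uplift u satisfies ρ_ice t = ρ_m u.
u = t ρ_ice/ρ_m = 0.952 km × 0.904/3.33 = 0.258 km.

0.258 km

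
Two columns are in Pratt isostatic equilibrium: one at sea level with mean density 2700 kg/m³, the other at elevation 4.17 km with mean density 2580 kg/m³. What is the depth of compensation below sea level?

89.7 km

ρ_ref D = ρ (D + h) → D (ρ_ref − ρ) = ρ h.
D = ρ h/(ρ_ref − ρ) = 2580 × 4.17 km/(2700 − 2580) = 89.7 km.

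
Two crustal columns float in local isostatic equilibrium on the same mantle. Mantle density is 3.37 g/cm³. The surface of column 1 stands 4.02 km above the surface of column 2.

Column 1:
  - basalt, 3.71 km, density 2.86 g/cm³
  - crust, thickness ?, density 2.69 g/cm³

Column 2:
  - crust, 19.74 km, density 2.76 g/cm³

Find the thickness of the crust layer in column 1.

Take the compensation level at the base of the deeper column (depth z_c below the surface of column 1) and equate Σ ρ_i t_i down to z_c; mantle fills any gap and the z_c terms cancel.
Column 1: 3.71×2.86 + x×2.69 + (z_c − 3.71 − x)×3.37
Column 2: 4.02×0 + 19.74×2.76 + (z_c − 4.02 − 19.74)×3.37
The z_c×3.37 term appears on both sides and cancels. Collect the known terms of each column as K = Σ(ρt)_known − 3.37 × (depth of known layers): K_1 = 10.6106 − 3.37×3.71 = −1.8921; K_2 = 54.4824 − 3.37×(4.02 + 19.74) = −25.5888.
Balance: K_1 − x×(3.37 − 2.69) = K_2, so x = (K_1 − K_2)/(3.37 − 2.69) = 23.6967/0.68 = 34.8 km.

34.8 km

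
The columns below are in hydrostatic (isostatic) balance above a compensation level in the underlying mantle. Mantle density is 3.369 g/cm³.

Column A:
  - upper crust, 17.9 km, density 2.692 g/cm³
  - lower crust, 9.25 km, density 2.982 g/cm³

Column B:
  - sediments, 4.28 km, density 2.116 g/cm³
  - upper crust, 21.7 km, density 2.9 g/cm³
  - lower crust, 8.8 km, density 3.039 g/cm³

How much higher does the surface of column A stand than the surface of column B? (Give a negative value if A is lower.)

For any compensation level in the mantle, the mantle terms cancel and isostasy reduces to e = (Σt_A − Σt_B) − (Σ(ρt)_A − Σ(ρt)_B) / ρ_m.
Σt_A = 27.15 km; Σt_B = 34.78 km; Σ(ρt)_A = 75.7703; Σ(ρt)_B = 98.72968 (in km·g/cm³).
e = (27.15 − 34.78) − (75.7703 − 98.72968) / 3.369 = −0.815 km.

−0.815 km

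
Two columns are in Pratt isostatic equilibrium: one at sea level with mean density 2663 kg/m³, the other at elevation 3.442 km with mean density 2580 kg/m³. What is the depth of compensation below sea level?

ρ_ref D = ρ (D + h) → D (ρ_ref − ρ) = ρ h.
D = ρ h/(ρ_ref − ρ) = 2580 × 3.442 km/(2663 − 2580) = 107 km.

107 km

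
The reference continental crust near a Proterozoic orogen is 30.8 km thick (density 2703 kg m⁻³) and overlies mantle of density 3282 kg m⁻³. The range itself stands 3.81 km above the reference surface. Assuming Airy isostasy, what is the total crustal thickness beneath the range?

Root depth r = h ρ_c / (ρ_m − ρ_c) = 3.81 km × 2703 / 579 = 17.79 km.
Total thickness = T + h + r = 30.8 km + 3.81 km + 17.79 km = 52.4 km.

52.4 km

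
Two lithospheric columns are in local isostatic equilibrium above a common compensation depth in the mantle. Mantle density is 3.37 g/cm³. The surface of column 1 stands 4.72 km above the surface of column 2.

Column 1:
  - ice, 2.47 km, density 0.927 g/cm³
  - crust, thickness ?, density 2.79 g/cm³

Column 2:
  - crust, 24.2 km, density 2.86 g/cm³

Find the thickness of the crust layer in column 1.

Take the compensation level at the base of the deeper column (depth z_c below the surface of column 1) and equate Σ ρ_i t_i down to z_c; mantle fills any gap and the z_c terms cancel.
Column 1: 2.47×0.927 + x×2.79 + (z_c − 2.47 − x)×3.37
Column 2: 4.72×0 + 24.2×2.86 + (z_c − 4.72 − 24.2)×3.37
The z_c×3.37 term appears on both sides and cancels. Collect the known terms of each column as K = Σ(ρt)_known − 3.37 × (depth of known layers): K_1 = 2.28969 − 3.37×2.47 = −6.03421; K_2 = 69.212 − 3.37×(4.72 + 24.2) = −28.2484.
Balance: K_1 − x×(3.37 − 2.79) = K_2, so x = (K_1 − K_2)/(3.37 − 2.79) = 22.2142/0.58 = 38.3 km.

38.3 km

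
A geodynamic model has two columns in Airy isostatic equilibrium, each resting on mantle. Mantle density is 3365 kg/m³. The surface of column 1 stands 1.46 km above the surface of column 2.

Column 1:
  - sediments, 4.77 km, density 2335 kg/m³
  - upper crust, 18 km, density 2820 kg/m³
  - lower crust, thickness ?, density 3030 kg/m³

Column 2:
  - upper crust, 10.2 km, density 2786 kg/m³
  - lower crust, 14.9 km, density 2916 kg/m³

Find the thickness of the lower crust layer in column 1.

Take the compensation level at the base of the deeper column (depth z_c below the surface of column 1) and equate Σ ρ_i t_i down to z_c; mantle fills any gap and the z_c terms cancel.
Column 1: 4.77×2335 + 18×2820 + x×3030 + (z_c − 22.77 − x)×3365
Column 2: 1.46×0 + 10.2×2786 + 14.9×2916 + (z_c − 1.46 − 25.1)×3365
The z_c×3365 term appears on both sides and cancels. Collect the known terms of each column as K = Σ(ρt)_known − 3365 × (depth of known layers): K_1 = 61897.95 − 3365×22.77 = −14723.1; K_2 = 71865.6 − 3365×(1.46 + 25.1) = −17508.8.
Balance: K_1 − x×(3365 − 3030) = K_2, so x = (K_1 − K_2)/(3365 − 3030) = 2785.7/335 = 8.32 km.

8.32 km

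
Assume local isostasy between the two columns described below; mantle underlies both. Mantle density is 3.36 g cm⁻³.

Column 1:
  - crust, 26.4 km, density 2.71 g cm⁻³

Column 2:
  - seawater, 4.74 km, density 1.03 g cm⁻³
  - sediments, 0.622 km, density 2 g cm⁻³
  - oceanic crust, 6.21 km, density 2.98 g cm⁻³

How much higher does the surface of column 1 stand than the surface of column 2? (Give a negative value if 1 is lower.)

0.866 km

For any compensation level in the mantle, the mantle terms cancel and isostasy reduces to e = (Σt_1 − Σt_2) − (Σ(ρt)_1 − Σ(ρt)_2) / ρ_m.
Σt_1 = 26.4 km; Σt_2 = 11.572 km; Σ(ρt)_1 = 71.544; Σ(ρt)_2 = 24.632 (in km·g cm⁻³).
e = (26.4 − 11.572) − (71.544 − 24.632) / 3.36 = 0.866 km.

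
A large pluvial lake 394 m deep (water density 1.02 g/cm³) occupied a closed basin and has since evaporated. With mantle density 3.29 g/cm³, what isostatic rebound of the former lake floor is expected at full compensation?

122 m

u = d ρ_w/ρ_m = 394 m × 1.02/3.29 = 122 m.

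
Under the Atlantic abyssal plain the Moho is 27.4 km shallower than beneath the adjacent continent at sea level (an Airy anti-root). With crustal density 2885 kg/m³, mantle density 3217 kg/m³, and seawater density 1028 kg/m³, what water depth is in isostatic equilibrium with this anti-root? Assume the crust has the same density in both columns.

4.9 km

Replacing a thickness d of crust by seawater at the top must be balanced by replacing crust with mantle at the base: d (ρ_c − ρ_w) = a (ρ_m − ρ_c).
d = a (ρ_m − ρ_c)/(ρ_c − ρ_w) = 27.4 km × 332/1857 = 4.9 km.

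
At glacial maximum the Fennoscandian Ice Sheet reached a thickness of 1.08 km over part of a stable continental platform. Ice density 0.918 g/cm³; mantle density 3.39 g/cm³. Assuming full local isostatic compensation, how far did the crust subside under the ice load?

By Archimedes' principle applied to the lithosphere: the ice load ρ_ice t is balanced by mantle displaced below, ρ_m s.
s = t ρ_ice / ρ_m = 1.08 km × 0.918/3.39 = 0.292 km.

0.292 km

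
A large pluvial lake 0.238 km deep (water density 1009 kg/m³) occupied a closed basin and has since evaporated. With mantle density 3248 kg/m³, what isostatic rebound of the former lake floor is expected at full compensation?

u = d ρ_w/ρ_m = 0.238 km × 1009/3248 = 0.0739 km.

0.0739 km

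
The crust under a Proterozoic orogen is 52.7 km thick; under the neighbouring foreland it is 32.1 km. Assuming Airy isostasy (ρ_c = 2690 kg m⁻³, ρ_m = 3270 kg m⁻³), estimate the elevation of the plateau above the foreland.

3.65 km

Excess crust Δ = 52.7 km − 32.1 km = 20.6 km, split between elevation h and root r with h + r = Δ.
Airy balance ρ_c h = (ρ_m − ρ_c) r gives r = h ρ_c/(ρ_m − ρ_c), so h (1 + ρ_c/(ρ_m − ρ_c)) = Δ, i.e. h = Δ (ρ_m − ρ_c)/ρ_m.
h = 20.6 km × 580/3270 = 3.65 km.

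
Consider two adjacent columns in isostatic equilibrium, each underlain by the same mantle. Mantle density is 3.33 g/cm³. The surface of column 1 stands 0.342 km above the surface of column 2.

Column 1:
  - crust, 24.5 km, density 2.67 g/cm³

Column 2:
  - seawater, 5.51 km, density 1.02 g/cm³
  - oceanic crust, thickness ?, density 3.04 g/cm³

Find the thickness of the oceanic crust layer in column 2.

7.94 km

Take the compensation level at the base of the deeper column (depth z_c below the surface of column 1) and equate Σ ρ_i t_i down to z_c; mantle fills any gap and the z_c terms cancel.
Column 1: 24.5×2.67 + (z_c − 24.5)×3.33
Column 2: 0.342×0 + 5.51×1.02 + x×3.04 + (z_c − 0.342 − 5.51 − x)×3.33
The z_c×3.33 term appears on both sides and cancels. Collect the known terms of each column as K = Σ(ρt)_known − 3.33 × (depth of known layers): K_1 = 65.415 − 3.33×24.5 = −16.17; K_2 = 5.6202 − 3.33×(0.342 + 5.51) = −13.86696.
Balance: K_1 = K_2 − x×(3.33 − 3.04), so x = (K_2 − K_1)/(3.33 − 3.04) = 2.30304/0.29 = 7.94 km.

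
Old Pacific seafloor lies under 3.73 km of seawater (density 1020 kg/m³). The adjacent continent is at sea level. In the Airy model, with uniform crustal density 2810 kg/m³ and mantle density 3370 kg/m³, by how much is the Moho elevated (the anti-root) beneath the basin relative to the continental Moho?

By Archimedes' principle applied to the lithosphere: replacing crust with seawater at the top is compensated by replacing crust with mantle at the base: d (ρ_c − ρ_w) = a (ρ_m − ρ_c).
a = d (ρ_c − ρ_w)/(ρ_m − ρ_c) = 3.73 km × 1790/560 = 11.9 km.

11.9 km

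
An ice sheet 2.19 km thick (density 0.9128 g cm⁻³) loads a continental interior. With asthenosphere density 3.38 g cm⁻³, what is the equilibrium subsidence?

0.591 km

In Airy isostatic equilibrium: the ice load ρ_ice t is balanced by mantle displaced below, ρ_m s.
s = t ρ_ice / ρ_m = 2.19 km × 0.9128/3.38 = 0.591 km.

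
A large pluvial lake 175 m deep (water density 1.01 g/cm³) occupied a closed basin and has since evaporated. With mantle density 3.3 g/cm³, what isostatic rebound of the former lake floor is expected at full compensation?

u = d ρ_w/ρ_m = 175 m × 1.01/3.3 = 53.6 m.

53.6 m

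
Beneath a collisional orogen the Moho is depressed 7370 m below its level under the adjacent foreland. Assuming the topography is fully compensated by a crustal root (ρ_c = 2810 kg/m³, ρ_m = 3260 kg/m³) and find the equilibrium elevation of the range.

By Archimedes' principle applied to the lithosphere: ρ_c h = (ρ_m − ρ_c) r.
h = r (ρ_m − ρ_c) / ρ_c = 7370 m × (3260 − 2810) / 2810 = 1180 m.

1180 m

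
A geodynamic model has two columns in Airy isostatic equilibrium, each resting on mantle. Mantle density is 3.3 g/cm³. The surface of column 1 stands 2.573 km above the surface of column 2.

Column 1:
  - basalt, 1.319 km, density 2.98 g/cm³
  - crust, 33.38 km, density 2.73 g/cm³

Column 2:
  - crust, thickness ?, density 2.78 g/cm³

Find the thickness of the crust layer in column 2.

21.1 km

Take the compensation level at the base of the deeper column (depth z_c below the surface of column 1) and equate Σ ρ_i t_i down to z_c; mantle fills any gap and the z_c terms cancel.
Column 1: 1.319×2.98 + 33.38×2.73 + (z_c − 34.699)×3.3
Column 2: 2.573×0 + x×2.78 + (z_c − 2.573 − 0 − x)×3.3
The z_c×3.3 term appears on both sides and cancels. Collect the known terms of each column as K = Σ(ρt)_known − 3.3 × (depth of known layers): K_1 = 95.05802 − 3.3×34.699 = −19.44868; K_2 = 0 − 3.3×(2.573 + 0) = −8.4909.
Balance: K_1 = K_2 − x×(3.3 − 2.78), so x = (K_2 − K_1)/(3.3 − 2.78) = 10.9578/0.52 = 21.1 km.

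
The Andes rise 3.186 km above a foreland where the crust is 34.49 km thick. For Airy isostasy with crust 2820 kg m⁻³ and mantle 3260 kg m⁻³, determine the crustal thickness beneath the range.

Root depth r = h ρ_c / (ρ_m − ρ_c) = 3.186 km × 2820 / 440 = 20.42 km.
Total thickness = T + h + r = 34.49 km + 3.186 km + 20.42 km = 58.1 km.

58.1 km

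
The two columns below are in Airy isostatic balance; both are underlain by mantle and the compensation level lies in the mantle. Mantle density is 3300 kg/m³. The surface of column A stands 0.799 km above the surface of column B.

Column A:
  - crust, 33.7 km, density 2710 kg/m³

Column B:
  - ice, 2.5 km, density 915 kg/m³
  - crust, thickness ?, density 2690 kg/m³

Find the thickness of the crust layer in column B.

Take the compensation level at the base of the deeper column (depth z_c below the surface of column A) and equate Σ ρ_i t_i down to z_c; mantle fills any gap and the z_c terms cancel.
Column A: 33.7×2710 + (z_c − 33.7)×3300
Column B: 0.799×0 + 2.5×915 + x×2690 + (z_c − 0.799 − 2.5 − x)×3300
The z_c×3300 term appears on both sides and cancels. Collect the known terms of each column as K = Σ(ρt)_known − 3300 × (depth of known layers): K_A = 91327 − 3300×33.7 = −19883; K_B = 2287.5 − 3300×(0.799 + 2.5) = −8599.2.
Balance: K_A = K_B − x×(3300 − 2690), so x = (K_B − K_A)/(3300 − 2690) = 11283.8/610 = 18.5 km.

18.5 km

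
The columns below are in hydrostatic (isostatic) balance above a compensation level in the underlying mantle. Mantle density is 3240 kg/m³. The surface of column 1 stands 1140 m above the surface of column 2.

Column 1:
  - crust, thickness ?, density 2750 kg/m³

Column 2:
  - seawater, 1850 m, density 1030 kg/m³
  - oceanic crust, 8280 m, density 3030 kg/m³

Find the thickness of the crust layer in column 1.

Take the compensation level at the base of the deeper column (depth z_c below the surface of column 1) and equate Σ ρ_i t_i down to z_c; mantle fills any gap and the z_c terms cancel.
Column 1: x×2750 + (z_c − 0 − x)×3240
Column 2: 1140×0 + 1850×1030 + 8280×3030 + (z_c − 1140 − 10130)×3240
The z_c×3240 term appears on both sides and cancels. Collect the known terms of each column as K = Σ(ρt)_known − 3240 × (depth of known layers): K_1 = 0 − 3240×0 = 0; K_2 = 26993900 − 3240×(1140 + 10130) = −9520900.
Balance: K_1 − x×(3240 − 2750) = K_2, so x = (K_1 − K_2)/(3240 − 2750) = 9520900/490 = 19400 m.

19400 m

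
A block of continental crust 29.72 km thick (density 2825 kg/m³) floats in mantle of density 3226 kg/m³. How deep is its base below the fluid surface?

Draft d = t ρ_obj/ρ_fluid = 29.72 km × 2825/3226 = 26 km.

26 km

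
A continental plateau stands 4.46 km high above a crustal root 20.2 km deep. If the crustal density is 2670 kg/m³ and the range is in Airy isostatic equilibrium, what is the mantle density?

Airy balance: ρ_c h = (ρ_m − ρ_c) r → ρ_m = ρ_c (1 + h/r).
ρ_m = 2670 × (1 + 4.46 km/20.2 km) = 3260 kg/m³.

3260 kg/m³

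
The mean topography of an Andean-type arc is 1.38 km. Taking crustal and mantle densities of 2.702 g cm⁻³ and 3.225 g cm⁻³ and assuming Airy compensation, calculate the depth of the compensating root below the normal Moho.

Balancing pressure at the compensation depth: the weight of the topography is balanced by the buoyancy of the root, ρ_c h = (ρ_m − ρ_c) r.
r = h · ρ_c / (ρ_m − ρ_c) = 1.38 km × 2.702 / (3.225 − 2.702) = 7.13 km.

7.13 km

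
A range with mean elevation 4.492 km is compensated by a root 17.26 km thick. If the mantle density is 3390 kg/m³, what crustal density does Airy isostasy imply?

2690 kg/m³

ρ_c h = (ρ_m − ρ_c) r → ρ_c (h + r) = ρ_m r → ρ_c = ρ_m r / (h + r).
ρ_c = 3390 × 17.26 km / (4.492 km + 17.26 km) = 2690 kg/m³.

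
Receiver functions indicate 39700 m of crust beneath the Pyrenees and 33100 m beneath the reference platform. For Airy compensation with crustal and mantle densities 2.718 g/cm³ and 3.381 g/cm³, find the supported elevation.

1290 m

Excess crust Δ = 39700 m − 33100 m = 6600 m, split between elevation h and root r with h + r = Δ.
Airy balance ρ_c h = (ρ_m − ρ_c) r gives r = h ρ_c/(ρ_m − ρ_c), so h (1 + ρ_c/(ρ_m − ρ_c)) = Δ, i.e. h = Δ (ρ_m − ρ_c)/ρ_m.
h = 6600 m × 0.663/3.381 = 1290 m.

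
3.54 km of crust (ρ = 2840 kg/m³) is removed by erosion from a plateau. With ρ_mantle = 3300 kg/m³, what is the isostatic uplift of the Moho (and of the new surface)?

3.05 km

Unloading: uplift u = e ρ_c/ρ_m = 3.54 km × 2840/3300 = 3.05 km.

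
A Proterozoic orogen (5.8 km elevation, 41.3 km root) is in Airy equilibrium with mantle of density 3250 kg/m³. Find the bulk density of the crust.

2850 kg/m³

ρ_c h = (ρ_m − ρ_c) r → ρ_c (h + r) = ρ_m r → ρ_c = ρ_m r / (h + r).
ρ_c = 3250 × 41.3 km / (5.8 km + 41.3 km) = 2850 kg/m³.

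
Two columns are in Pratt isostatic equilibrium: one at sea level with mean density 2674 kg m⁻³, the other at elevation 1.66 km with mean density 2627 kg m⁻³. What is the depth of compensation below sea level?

ρ_ref D = ρ (D + h) → D (ρ_ref − ρ) = ρ h.
D = ρ h/(ρ_ref − ρ) = 2627 × 1.66 km/(2674 − 2627) = 92.8 km.

92.8 km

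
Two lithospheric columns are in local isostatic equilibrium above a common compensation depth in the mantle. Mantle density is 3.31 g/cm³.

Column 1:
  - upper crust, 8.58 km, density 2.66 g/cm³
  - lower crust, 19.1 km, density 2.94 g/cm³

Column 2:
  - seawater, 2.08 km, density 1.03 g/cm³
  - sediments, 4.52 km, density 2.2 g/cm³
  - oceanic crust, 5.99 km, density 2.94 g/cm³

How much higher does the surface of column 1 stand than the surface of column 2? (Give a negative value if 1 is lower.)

0.202 km

For any compensation level in the mantle, the mantle terms cancel and isostasy reduces to e = (Σt_1 − Σt_2) − (Σ(ρt)_1 − Σ(ρt)_2) / ρ_m.
Σt_1 = 27.68 km; Σt_2 = 12.59 km; Σ(ρt)_1 = 78.9768; Σ(ρt)_2 = 29.697 (in km·g/cm³).
e = (27.68 − 12.59) − (78.9768 − 29.697) / 3.31 = 0.202 km.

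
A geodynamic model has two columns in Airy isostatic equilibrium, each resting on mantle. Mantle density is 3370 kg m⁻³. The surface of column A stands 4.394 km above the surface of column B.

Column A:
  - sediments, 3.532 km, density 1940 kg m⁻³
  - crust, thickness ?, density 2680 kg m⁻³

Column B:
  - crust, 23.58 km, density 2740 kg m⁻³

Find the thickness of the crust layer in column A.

35.7 km

Take the compensation level at the base of the deeper column (depth z_c below the surface of column A) and equate Σ ρ_i t_i down to z_c; mantle fills any gap and the z_c terms cancel.
Column A: 3.532×1940 + x×2680 + (z_c − 3.532 − x)×3370
Column B: 4.394×0 + 23.58×2740 + (z_c − 4.394 − 23.58)×3370
The z_c×3370 term appears on both sides and cancels. Collect the known terms of each column as K = Σ(ρt)_known − 3370 × (depth of known layers): K_A = 6852.08 − 3370×3.532 = −5050.76; K_B = 64609.2 − 3370×(4.394 + 23.58) = −29663.18.
Balance: K_A − x×(3370 − 2680) = K_B, so x = (K_A − K_B)/(3370 − 2680) = 24612.4/690 = 35.7 km.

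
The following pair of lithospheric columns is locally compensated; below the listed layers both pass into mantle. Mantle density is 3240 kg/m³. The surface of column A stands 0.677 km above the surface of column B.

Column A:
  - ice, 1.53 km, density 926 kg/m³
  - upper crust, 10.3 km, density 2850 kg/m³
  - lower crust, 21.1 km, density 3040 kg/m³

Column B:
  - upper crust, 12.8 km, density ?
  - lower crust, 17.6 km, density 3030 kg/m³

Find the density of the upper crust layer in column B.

Take the compensation level at the base of the deeper column (depth z_c below the surface of column A) and equate Σ ρ_i t_i down to z_c; mantle fills any gap and the z_c terms cancel.
Column A: 1.53×926 + 10.3×2850 + 21.1×3040 + (z_c − 32.93)×3240
Column B: 0.677×0 + 12.8×ρ + 17.6×3030 + (z_c − 0.677 − 30.4)×3240
The z_c×3240 term appears on both sides and cancels. Collect the known terms of each column as K = Σ(ρt)_known − 3240 × (depth of known layers): K_A = 94915.78 − 3240×32.93 = −11777.42; K_B = 53328 − 3240×(0.677 + 30.4) = −47361.48.
Balance: K_A = K_B + 12.8×ρ, so ρ = (K_A − K_B)/12.8 = 35584.1/12.8 = 2780 kg/m³.

2780 kg/m³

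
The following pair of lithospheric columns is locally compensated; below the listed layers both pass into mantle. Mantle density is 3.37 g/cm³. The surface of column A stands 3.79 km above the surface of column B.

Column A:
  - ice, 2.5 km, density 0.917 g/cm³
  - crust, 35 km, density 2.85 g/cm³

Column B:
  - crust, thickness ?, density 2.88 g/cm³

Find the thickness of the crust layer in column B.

23.6 km

Take the compensation level at the base of the deeper column (depth z_c below the surface of column A) and equate Σ ρ_i t_i down to z_c; mantle fills any gap and the z_c terms cancel.
Column A: 2.5×0.917 + 35×2.85 + (z_c − 37.5)×3.37
Column B: 3.79×0 + x×2.88 + (z_c − 3.79 − 0 − x)×3.37
The z_c×3.37 term appears on both sides and cancels. Collect the known terms of each column as K = Σ(ρt)_known − 3.37 × (depth of known layers): K_A = 102.0425 − 3.37×37.5 = −24.3325; K_B = 0 − 3.37×(3.79 + 0) = −12.7723.
Balance: K_A = K_B − x×(3.37 − 2.88), so x = (K_B − K_A)/(3.37 − 2.88) = 11.5602/0.49 = 23.6 km.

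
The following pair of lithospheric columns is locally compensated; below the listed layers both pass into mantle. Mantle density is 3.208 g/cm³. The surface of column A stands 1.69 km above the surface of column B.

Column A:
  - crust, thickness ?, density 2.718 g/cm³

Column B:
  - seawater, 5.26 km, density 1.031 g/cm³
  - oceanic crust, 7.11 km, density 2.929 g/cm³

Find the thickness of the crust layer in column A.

Take the compensation level at the base of the deeper column (depth z_c below the surface of column A) and equate Σ ρ_i t_i down to z_c; mantle fills any gap and the z_c terms cancel.
Column A: x×2.718 + (z_c − 0 − x)×3.208
Column B: 1.69×0 + 5.26×1.031 + 7.11×2.929 + (z_c − 1.69 − 12.37)×3.208
The z_c×3.208 term appears on both sides and cancels. Collect the known terms of each column as K = Σ(ρt)_known − 3.208 × (depth of known layers): K_A = 0 − 3.208×0 = 0; K_B = 26.24825 − 3.208×(1.69 + 12.37) = −18.85623.
Balance: K_A − x×(3.208 − 2.718) = K_B, so x = (K_A − K_B)/(3.208 − 2.718) = 18.8562/0.49 = 38.5 km.

38.5 km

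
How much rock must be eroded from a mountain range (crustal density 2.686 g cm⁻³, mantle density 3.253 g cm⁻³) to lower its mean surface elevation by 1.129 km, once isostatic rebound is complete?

6.48 km

Net drop Δ = e − u = e − e ρ_c/ρ_m = e (ρ_m − ρ_c)/ρ_m.
e = Δ ρ_m/(ρ_m − ρ_c) = 1.129 km × 3.253/0.567 = 6.48 km.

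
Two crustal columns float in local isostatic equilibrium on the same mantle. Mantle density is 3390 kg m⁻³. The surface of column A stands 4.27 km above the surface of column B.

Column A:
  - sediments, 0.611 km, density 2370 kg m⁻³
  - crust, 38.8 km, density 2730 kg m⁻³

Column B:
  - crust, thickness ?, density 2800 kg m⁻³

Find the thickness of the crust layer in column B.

19.9 km

Take the compensation level at the base of the deeper column (depth z_c below the surface of column A) and equate Σ ρ_i t_i down to z_c; mantle fills any gap and the z_c terms cancel.
Column A: 0.611×2370 + 38.8×2730 + (z_c − 39.411)×3390
Column B: 4.27×0 + x×2800 + (z_c − 4.27 − 0 − x)×3390
The z_c×3390 term appears on both sides and cancels. Collect the known terms of each column as K = Σ(ρt)_known − 3390 × (depth of known layers): K_A = 107372.07 − 3390×39.411 = −26231.22; K_B = 0 − 3390×(4.27 + 0) = −14475.3.
Balance: K_A = K_B − x×(3390 − 2800), so x = (K_B − K_A)/(3390 − 2800) = 11755.9/590 = 19.9 km.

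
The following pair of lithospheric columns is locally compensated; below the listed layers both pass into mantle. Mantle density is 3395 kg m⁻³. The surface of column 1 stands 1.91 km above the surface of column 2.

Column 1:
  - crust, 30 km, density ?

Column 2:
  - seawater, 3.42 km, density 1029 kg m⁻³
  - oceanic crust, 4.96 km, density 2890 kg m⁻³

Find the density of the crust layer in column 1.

2830 kg m⁻³

Take the compensation level at the base of the deeper column (depth z_c below the surface of column 1) and equate Σ ρ_i t_i down to z_c; mantle fills any gap and the z_c terms cancel.
Column 1: 30×ρ + (z_c − 30)×3395
Column 2: 1.91×0 + 3.42×1029 + 4.96×2890 + (z_c − 1.91 − 8.38)×3395
The z_c×3395 term appears on both sides and cancels. Collect the known terms of each column as K = Σ(ρt)_known − 3395 × (depth of known layers): K_1 = 0 − 3395×30 = −101850; K_2 = 17853.58 − 3395×(1.91 + 8.38) = −17080.97.
Balance: K_1 + 30×ρ = K_2, so ρ = (K_2 − K_1)/30 = 84769/30 = 2830 kg m⁻³.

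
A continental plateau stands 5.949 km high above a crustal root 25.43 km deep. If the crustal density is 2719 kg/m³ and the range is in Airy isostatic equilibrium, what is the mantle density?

3360 kg/m³

Airy balance: ρ_c h = (ρ_m − ρ_c) r → ρ_m = ρ_c (1 + h/r).
ρ_m = 2719 × (1 + 5.949 km/25.43 km) = 3360 kg/m³.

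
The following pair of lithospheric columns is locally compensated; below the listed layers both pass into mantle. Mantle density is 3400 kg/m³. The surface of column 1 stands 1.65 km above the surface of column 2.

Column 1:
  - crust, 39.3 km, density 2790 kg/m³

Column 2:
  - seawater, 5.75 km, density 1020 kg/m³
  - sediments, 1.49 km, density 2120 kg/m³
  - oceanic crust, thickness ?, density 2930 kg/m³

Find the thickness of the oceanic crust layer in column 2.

Take the compensation level at the base of the deeper column (depth z_c below the surface of column 1) and equate Σ ρ_i t_i down to z_c; mantle fills any gap and the z_c terms cancel.
Column 1: 39.3×2790 + (z_c − 39.3)×3400
Column 2: 1.65×0 + 5.75×1020 + 1.49×2120 + x×2930 + (z_c − 1.65 − 7.24 − x)×3400
The z_c×3400 term appears on both sides and cancels. Collect the known terms of each column as K = Σ(ρt)_known − 3400 × (depth of known layers): K_1 = 109647 − 3400×39.3 = −23973; K_2 = 9023.8 − 3400×(1.65 + 7.24) = −21202.2.
Balance: K_1 = K_2 − x×(3400 − 2930), so x = (K_2 − K_1)/(3400 − 2930) = 2770.8/470 = 5.9 km.

5.9 km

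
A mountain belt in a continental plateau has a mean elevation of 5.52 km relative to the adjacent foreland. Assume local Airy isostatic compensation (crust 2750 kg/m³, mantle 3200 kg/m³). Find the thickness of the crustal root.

33.7 km

For local isostatic compensation: the weight of the topography is balanced by the buoyancy of the root, ρ_c h = (ρ_m − ρ_c) r.
r = h · ρ_c / (ρ_m − ρ_c) = 5.52 km × 2750 / (3200 − 2750) = 33.7 km.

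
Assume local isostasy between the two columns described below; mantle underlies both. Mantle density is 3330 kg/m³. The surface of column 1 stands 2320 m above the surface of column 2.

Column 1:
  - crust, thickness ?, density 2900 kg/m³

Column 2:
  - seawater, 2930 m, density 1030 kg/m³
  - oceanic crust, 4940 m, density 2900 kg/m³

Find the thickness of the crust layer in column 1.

38600 m

Take the compensation level at the base of the deeper column (depth z_c below the surface of column 1) and equate Σ ρ_i t_i down to z_c; mantle fills any gap and the z_c terms cancel.
Column 1: x×2900 + (z_c − 0 − x)×3330
Column 2: 2320×0 + 2930×1030 + 4940×2900 + (z_c − 2320 − 7870)×3330
The z_c×3330 term appears on both sides and cancels. Collect the known terms of each column as K = Σ(ρt)_known − 3330 × (depth of known layers): K_1 = 0 − 3330×0 = 0; K_2 = 17343900 − 3330×(2320 + 7870) = −16588800.
Balance: K_1 − x×(3330 − 2900) = K_2, so x = (K_1 − K_2)/(3330 − 2900) = 16588800/430 = 38600 m.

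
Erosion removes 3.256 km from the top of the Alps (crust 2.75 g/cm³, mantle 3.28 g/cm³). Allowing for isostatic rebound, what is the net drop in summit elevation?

0.526 km

Rebound u = e ρ_c/ρ_m = 3.256 km × 2.75/3.28 = 2.73 km.
Net surface drop = e − u = 3.256 km − 2.73 km = e (ρ_m − ρ_c)/ρ_m = 0.526 km.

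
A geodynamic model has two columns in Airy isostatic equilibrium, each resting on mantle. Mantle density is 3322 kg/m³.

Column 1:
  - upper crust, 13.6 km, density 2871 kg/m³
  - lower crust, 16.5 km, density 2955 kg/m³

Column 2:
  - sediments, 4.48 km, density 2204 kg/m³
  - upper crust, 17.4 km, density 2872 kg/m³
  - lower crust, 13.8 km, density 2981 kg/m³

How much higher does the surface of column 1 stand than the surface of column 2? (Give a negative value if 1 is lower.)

For any compensation level in the mantle, the mantle terms cancel and isostasy reduces to e = (Σt_1 − Σt_2) − (Σ(ρt)_1 − Σ(ρt)_2) / ρ_m.
Σt_1 = 30.1 km; Σt_2 = 35.68 km; Σ(ρt)_1 = 87803.1; Σ(ρt)_2 = 100984.52 (in km·kg/m³).
e = (30.1 − 35.68) − (87803.1 − 100984.52) / 3322 = −1.61 km.

−1.61 km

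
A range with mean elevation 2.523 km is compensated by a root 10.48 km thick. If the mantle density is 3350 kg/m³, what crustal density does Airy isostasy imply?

ρ_c h = (ρ_m − ρ_c) r → ρ_c (h + r) = ρ_m r → ρ_c = ρ_m r / (h + r).
ρ_c = 3350 × 10.48 km / (2.523 km + 10.48 km) = 2700 kg/m³.

2700 kg/m³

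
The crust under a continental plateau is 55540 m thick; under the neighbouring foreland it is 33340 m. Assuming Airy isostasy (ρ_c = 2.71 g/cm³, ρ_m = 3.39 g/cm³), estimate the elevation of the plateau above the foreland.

4450 m

Excess crust Δ = 55540 m − 33340 m = 22200 m, split between elevation h and root r with h + r = Δ.
Airy balance ρ_c h = (ρ_m − ρ_c) r gives r = h ρ_c/(ρ_m − ρ_c), so h (1 + ρ_c/(ρ_m − ρ_c)) = Δ, i.e. h = Δ (ρ_m − ρ_c)/ρ_m.
h = 22200 m × 0.68/3.39 = 4450 m.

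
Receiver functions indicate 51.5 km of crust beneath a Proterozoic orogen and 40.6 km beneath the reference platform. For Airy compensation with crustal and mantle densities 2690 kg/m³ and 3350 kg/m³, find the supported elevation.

Excess crust Δ = 51.5 km − 40.6 km = 10.9 km, split between elevation h and root r with h + r = Δ.
Airy balance ρ_c h = (ρ_m − ρ_c) r gives r = h ρ_c/(ρ_m − ρ_c), so h (1 + ρ_c/(ρ_m − ρ_c)) = Δ, i.e. h = Δ (ρ_m − ρ_c)/ρ_m.
h = 10.9 km × 660/3350 = 2.15 km.

2.15 km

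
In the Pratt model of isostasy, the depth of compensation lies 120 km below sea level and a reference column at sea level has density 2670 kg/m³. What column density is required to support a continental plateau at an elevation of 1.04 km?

2650 kg/m³

Pratt balance: ρ_ref D = ρ (D + h).
ρ = ρ_ref D/(D + h) = 2670 × 120 km/(120 km + 1.04 km) = 2650 kg/m³.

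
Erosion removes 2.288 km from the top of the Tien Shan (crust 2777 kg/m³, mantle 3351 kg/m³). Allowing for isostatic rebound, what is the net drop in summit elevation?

0.392 km

Rebound u = e ρ_c/ρ_m = 2.288 km × 2777/3351 = 1.896 km.
Net surface drop = e − u = 2.288 km − 1.896 km = e (ρ_m − ρ_c)/ρ_m = 0.392 km.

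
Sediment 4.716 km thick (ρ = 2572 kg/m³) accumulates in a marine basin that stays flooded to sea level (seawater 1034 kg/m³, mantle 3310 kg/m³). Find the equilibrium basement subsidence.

3.19 km

Submarine loading: the sediment displaces seawater, and the subsidence is in turn flooded, so s (ρ_m − ρ_w) = t (ρ_sed − ρ_w).
s = 4.716 km × (2572 − 1034) / (3310 − 1034) = 3.19 km.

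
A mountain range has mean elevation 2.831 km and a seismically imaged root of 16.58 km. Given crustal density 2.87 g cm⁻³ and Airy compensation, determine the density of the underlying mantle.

Airy balance: ρ_c h = (ρ_m − ρ_c) r → ρ_m = ρ_c (1 + h/r).
ρ_m = 2.87 × (1 + 2.831 km/16.58 km) = 3.36 g cm⁻³.

3.36 g cm⁻³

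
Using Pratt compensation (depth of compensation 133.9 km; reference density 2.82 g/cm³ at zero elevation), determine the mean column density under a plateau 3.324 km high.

2.75 g/cm³

Pratt balance: ρ_ref D = ρ (D + h).
ρ = ρ_ref D/(D + h) = 2.82 × 133.9 km/(133.9 km + 3.324 km) = 2.75 g/cm³.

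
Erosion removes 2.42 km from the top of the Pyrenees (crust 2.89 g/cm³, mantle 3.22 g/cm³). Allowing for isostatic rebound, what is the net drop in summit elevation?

0.248 km

Rebound u = e ρ_c/ρ_m = 2.42 km × 2.89/3.22 = 2.172 km.
Net surface drop = e − u = 2.42 km − 2.172 km = e (ρ_m − ρ_c)/ρ_m = 0.248 km.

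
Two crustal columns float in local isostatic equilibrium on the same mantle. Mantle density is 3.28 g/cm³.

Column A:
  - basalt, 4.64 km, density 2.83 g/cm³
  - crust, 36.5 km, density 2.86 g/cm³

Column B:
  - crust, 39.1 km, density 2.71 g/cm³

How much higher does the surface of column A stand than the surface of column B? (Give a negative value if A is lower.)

−1.48 km

For any compensation level in the mantle, the mantle terms cancel and isostasy reduces to e = (Σt_A − Σt_B) − (Σ(ρt)_A − Σ(ρt)_B) / ρ_m.
Σt_A = 41.14 km; Σt_B = 39.1 km; Σ(ρt)_A = 117.5212; Σ(ρt)_B = 105.961 (in km·g/cm³).
e = (41.14 − 39.1) − (117.5212 − 105.961) / 3.28 = −1.48 km.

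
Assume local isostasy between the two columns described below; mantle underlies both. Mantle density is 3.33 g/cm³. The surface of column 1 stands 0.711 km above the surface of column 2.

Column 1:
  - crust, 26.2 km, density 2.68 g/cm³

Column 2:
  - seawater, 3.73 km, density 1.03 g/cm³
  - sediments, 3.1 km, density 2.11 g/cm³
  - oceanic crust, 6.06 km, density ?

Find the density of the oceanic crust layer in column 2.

Take the compensation level at the base of the deeper column (depth z_c below the surface of column 1) and equate Σ ρ_i t_i down to z_c; mantle fills any gap and the z_c terms cancel.
Column 1: 26.2×2.68 + (z_c − 26.2)×3.33
Column 2: 0.711×0 + 3.73×1.03 + 3.1×2.11 + 6.06×ρ + (z_c − 0.711 − 12.89)×3.33
The z_c×3.33 term appears on both sides and cancels. Collect the known terms of each column as K = Σ(ρt)_known − 3.33 × (depth of known layers): K_1 = 70.216 − 3.33×26.2 = −17.03; K_2 = 10.3829 − 3.33×(0.711 + 12.89) = −34.90843.
Balance: K_1 = K_2 + 6.06×ρ, so ρ = (K_1 − K_2)/6.06 = 17.8784/6.06 = 2.95 g/cm³.

2.95 g/cm³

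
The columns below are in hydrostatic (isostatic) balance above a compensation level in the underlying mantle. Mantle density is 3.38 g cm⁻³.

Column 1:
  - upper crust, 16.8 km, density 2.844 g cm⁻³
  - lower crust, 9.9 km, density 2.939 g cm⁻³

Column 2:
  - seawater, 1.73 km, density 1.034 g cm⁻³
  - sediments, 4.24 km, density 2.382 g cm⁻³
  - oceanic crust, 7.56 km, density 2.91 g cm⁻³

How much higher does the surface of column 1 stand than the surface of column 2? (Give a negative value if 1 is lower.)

For any compensation level in the mantle, the mantle terms cancel and isostasy reduces to e = (Σt_1 − Σt_2) − (Σ(ρt)_1 − Σ(ρt)_2) / ρ_m.
Σt_1 = 26.7 km; Σt_2 = 13.53 km; Σ(ρt)_1 = 76.8753; Σ(ρt)_2 = 33.8881 (in km·g cm⁻³).
e = (26.7 − 13.53) − (76.8753 − 33.8881) / 3.38 = 0.452 km.

0.452 km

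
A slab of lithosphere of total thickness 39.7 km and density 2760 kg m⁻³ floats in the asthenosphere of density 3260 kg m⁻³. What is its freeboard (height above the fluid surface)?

Floating equilibrium: submerged depth d = t ρ_obj/ρ_fluid = 39.7 km × 2760/3260 = 33.61 km.
Freeboard = t − d = 39.7 km − 33.61 km = 6.09 km.

6.09 km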